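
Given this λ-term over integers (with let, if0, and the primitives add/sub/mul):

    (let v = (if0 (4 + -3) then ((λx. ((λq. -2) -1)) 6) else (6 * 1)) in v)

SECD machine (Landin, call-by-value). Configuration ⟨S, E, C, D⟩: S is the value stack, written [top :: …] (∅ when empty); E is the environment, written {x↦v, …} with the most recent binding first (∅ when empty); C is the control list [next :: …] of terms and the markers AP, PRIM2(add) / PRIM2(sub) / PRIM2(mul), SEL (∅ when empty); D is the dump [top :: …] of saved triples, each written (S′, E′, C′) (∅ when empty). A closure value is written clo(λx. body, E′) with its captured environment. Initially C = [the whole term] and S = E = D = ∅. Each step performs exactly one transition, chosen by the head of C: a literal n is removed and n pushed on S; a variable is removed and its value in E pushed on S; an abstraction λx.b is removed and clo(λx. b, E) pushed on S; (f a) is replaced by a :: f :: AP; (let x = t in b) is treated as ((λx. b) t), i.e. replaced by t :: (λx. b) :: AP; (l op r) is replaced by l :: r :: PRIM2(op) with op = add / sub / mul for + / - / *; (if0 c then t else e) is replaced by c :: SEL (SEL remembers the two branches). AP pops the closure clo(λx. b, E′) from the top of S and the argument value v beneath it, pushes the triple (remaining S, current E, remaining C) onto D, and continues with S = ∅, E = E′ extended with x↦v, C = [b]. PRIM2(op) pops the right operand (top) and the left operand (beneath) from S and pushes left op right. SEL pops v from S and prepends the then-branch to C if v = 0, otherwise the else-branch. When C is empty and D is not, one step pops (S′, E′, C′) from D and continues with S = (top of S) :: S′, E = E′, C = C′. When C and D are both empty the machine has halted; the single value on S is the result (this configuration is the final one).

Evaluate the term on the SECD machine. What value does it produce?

step 0: <S=∅, E=∅, C=[(let v = (if0 (4 + -3) then ((λx. ((λq. -2) -1)) 6) else (6 * 1)) in v)], D=∅>
step 1: <S=∅, E=∅, C=[(if0 (4 + -3) then ((λx. ((λq. -2) -1)) 6) else (6 * 1)) :: (λv. v) :: AP], D=∅>
step 2: <S=∅, E=∅, C=[(4 + -3) :: SEL :: (λv. v) :: AP], D=∅>
step 3: <S=∅, E=∅, C=[4 :: -3 :: PRIM2(add) :: SEL :: (λv. v) :: AP], D=∅>
step 4: <S=[4], E=∅, C=[-3 :: PRIM2(add) :: SEL :: (λv. v) :: AP], D=∅>
step 5: <S=[-3 :: 4], E=∅, C=[PRIM2(add) :: SEL :: (λv. v) :: AP], D=∅>
step 6: <S=[1], E=∅, C=[SEL :: (λv. v) :: AP], D=∅>
step 7: <S=∅, E=∅, C=[(6 * 1) :: (λv. v) :: AP], D=∅>
step 8: <S=∅, E=∅, C=[6 :: 1 :: PRIM2(mul) :: (λv. v) :: AP], D=∅>
step 9: <S=[6], E=∅, C=[1 :: PRIM2(mul) :: (λv. v) :: AP], D=∅>
step 10: <S=[1 :: 6], E=∅, C=[PRIM2(mul) :: (λv. v) :: AP], D=∅>
step 11: <S=[6], E=∅, C=[(λv. v) :: AP], D=∅>
step 12: <S=[clo(λv. v, ∅) :: 6], E=∅, C=[AP], D=∅>
step 13: <S=∅, E={v↦6}, C=[v], D=[(∅, ∅, ∅)]>
step 14: <S=[6], E={v↦6}, C=∅, D=[(∅, ∅, ∅)]>
step 15: <S=[6], E=∅, C=∅, D=∅>
→ final value 6

Answer: 6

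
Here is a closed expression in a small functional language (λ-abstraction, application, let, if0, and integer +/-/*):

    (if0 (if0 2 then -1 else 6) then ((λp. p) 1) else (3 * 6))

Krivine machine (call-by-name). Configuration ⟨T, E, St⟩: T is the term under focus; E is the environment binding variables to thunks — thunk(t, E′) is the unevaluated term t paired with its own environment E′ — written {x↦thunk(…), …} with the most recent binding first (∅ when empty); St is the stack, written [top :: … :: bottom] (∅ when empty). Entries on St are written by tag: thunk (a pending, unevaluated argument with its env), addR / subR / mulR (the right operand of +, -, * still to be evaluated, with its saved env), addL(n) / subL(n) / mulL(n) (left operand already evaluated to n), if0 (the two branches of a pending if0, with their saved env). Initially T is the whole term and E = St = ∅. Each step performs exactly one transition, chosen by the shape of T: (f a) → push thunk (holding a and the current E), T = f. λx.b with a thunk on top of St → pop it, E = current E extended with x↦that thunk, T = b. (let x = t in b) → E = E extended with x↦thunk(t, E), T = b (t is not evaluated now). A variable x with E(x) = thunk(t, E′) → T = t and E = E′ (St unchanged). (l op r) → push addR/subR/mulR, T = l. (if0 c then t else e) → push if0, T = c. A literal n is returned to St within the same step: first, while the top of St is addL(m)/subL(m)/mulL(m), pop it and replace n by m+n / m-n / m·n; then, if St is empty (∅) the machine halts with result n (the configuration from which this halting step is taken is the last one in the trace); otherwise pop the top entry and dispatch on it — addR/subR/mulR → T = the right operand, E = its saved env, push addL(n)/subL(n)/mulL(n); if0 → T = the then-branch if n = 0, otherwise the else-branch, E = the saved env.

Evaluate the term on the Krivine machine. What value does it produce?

[0] ⟨T=(if0 (if0 2 then -1 else 6) then ((λp. p) 1) else (3 * 6)); E=∅; St=∅⟩
[1] ⟨T=(if0 2 then -1 else 6); E=∅; St=[if0]⟩
[2] ⟨T=2; E=∅; St=[if0 :: if0]⟩
[3] ⟨T=6; E=∅; St=[if0]⟩
[4] ⟨T=(3 * 6); E=∅; St=∅⟩
[5] ⟨T=3; E=∅; St=[mulR]⟩
[6] ⟨T=6; E=∅; St=[mulL(3)]⟩
→ final value 18

Answer: 18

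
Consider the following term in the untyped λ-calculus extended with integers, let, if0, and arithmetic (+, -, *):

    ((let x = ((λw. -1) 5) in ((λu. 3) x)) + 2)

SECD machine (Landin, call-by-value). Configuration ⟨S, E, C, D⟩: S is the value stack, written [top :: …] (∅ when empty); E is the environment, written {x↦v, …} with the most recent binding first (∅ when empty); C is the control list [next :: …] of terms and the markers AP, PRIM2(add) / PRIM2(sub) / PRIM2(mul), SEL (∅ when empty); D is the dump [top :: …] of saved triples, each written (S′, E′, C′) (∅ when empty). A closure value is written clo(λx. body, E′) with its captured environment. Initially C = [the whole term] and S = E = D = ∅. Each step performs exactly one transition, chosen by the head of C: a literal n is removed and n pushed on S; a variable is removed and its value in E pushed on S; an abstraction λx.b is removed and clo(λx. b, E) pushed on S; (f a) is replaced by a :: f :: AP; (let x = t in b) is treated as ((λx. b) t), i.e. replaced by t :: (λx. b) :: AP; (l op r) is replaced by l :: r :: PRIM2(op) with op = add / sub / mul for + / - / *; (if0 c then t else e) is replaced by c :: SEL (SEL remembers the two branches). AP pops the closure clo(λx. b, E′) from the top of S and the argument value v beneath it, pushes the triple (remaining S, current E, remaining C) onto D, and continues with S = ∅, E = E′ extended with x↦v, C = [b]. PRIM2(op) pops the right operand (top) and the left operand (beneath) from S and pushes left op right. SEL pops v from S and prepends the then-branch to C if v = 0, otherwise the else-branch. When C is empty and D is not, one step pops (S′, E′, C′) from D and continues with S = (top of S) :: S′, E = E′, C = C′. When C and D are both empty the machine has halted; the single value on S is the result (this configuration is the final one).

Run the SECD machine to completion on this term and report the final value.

0. <S=∅, E=∅, C=[((let x = ((λw. -1) 5) in ((λu. 3) x)) + 2)], D=∅>
1. <S=∅, E=∅, C=[(let x = ((λw. -1) 5) in ((λu. 3) x)) :: 2 :: PRIM2(add)], D=∅>
2. <S=∅, E=∅, C=[((λw. -1) 5) :: (λx. ((λu. 3) x)) :: AP :: 2 :: PRIM2(add)], D=∅>
3. <S=∅, E=∅, C=[5 :: (λw. -1) :: AP :: (λx. ((λu. 3) x)) :: AP :: 2 :: PRIM2(add)], D=∅>
4. <S=[5], E=∅, C=[(λw. -1) :: AP :: (λx. ((λu. 3) x)) :: AP :: 2 :: PRIM2(add)], D=∅>
5. <S=[clo(λw. -1, ∅) :: 5], E=∅, C=[AP :: (λx. ((λu. 3) x)) :: AP :: 2 :: PRIM2(add)], D=∅>
6. <S=∅, E={w↦5}, C=[-1], D=[(∅, ∅, [(λx. ((λu. 3) x)) :: AP :: 2 :: PRIM2(add)])]>
7. <S=[-1], E={w↦5}, C=∅, D=[(∅, ∅, [(λx. ((λu. 3) x)) :: AP :: 2 :: PRIM2(add)])]>
8. <S=[-1], E=∅, C=[(λx. ((λu. 3) x)) :: AP :: 2 :: PRIM2(add)], D=∅>
9. <S=[clo(λx. ((λu. 3) x), ∅) :: -1], E=∅, C=[AP :: 2 :: PRIM2(add)], D=∅>
10. <S=∅, E={x↦-1}, C=[((λu. 3) x)], D=[(∅, ∅, [2 :: PRIM2(add)])]>
11. <S=∅, E={x↦-1}, C=[x :: (λu. 3) :: AP], D=[(∅, ∅, [2 :: PRIM2(add)])]>
12. <S=[-1], E={x↦-1}, C=[(λu. 3) :: AP], D=[(∅, ∅, [2 :: PRIM2(add)])]>
13. <S=[clo(λu. 3, {x↦-1}) :: -1], E={x↦-1}, C=[AP], D=[(∅, ∅, [2 :: PRIM2(add)])]>
14. <S=∅, E={u↦-1, x↦-1}, C=[3], D=[(∅, {x↦-1}, ∅) :: (∅, ∅, [2 :: PRIM2(add)])]>
15. <S=[3], E={u↦-1, x↦-1}, C=∅, D=[(∅, {x↦-1}, ∅) :: (∅, ∅, [2 :: PRIM2(add)])]>
16. <S=[3], E={x↦-1}, C=∅, D=[(∅, ∅, [2 :: PRIM2(add)])]>
17. <S=[3], E=∅, C=[2 :: PRIM2(add)], D=∅>
18. <S=[2 :: 3], E=∅, C=[PRIM2(add)], D=∅>
19. <S=[5], E=∅, C=∅, D=∅>
→ final value 5

Answer: 5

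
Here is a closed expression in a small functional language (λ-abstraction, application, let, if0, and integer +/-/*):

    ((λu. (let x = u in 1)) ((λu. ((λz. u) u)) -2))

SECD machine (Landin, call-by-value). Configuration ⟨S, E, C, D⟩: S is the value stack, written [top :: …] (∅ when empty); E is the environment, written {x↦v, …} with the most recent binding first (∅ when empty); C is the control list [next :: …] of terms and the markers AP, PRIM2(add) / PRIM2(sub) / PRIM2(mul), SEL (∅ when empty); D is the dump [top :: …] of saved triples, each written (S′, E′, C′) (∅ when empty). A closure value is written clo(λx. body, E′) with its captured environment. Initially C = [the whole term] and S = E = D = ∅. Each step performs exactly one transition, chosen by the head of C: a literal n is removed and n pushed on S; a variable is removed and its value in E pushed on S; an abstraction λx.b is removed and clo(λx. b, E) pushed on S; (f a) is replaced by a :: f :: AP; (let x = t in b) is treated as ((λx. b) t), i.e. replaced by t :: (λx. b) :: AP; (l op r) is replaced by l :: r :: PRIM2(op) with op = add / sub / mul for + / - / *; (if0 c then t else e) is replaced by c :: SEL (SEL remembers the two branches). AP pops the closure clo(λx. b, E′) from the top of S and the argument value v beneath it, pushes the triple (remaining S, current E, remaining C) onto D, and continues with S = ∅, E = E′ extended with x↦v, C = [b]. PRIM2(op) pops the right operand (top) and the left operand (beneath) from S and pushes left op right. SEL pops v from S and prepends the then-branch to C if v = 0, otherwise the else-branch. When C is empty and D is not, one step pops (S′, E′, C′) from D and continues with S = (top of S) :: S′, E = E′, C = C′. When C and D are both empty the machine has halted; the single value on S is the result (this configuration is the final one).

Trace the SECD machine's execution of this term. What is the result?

t=0: <S=∅, E=∅, C=[((λu. (let x = u in 1)) ((λu. ((λz. u) u)) -2))], D=∅>
t=1: <S=∅, E=∅, C=[((λu. ((λz. u) u)) -2) :: (λu. (let x = u in 1)) :: AP], D=∅>
t=2: <S=∅, E=∅, C=[-2 :: (λu. ((λz. u) u)) :: AP :: (λu. (let x = u in 1)) :: AP], D=∅>
t=3: <S=[-2], E=∅, C=[(λu. ((λz. u) u)) :: AP :: (λu. (let x = u in 1)) :: AP], D=∅>
t=4: <S=[clo(λu. ((λz. u) u), ∅) :: -2], E=∅, C=[AP :: (λu. (let x = u in 1)) :: AP], D=∅>
t=5: <S=∅, E={u↦-2}, C=[((λz. u) u)], D=[(∅, ∅, [(λu. (let x = u in 1)) :: AP])]>
t=6: <S=∅, E={u↦-2}, C=[u :: (λz. u) :: AP], D=[(∅, ∅, [(λu. (let x = u in 1)) :: AP])]>
t=7: <S=[-2], E={u↦-2}, C=[(λz. u) :: AP], D=[(∅, ∅, [(λu. (let x = u in 1)) :: AP])]>
t=8: <S=[clo(λz. u, {u↦-2}) :: -2], E={u↦-2}, C=[AP], D=[(∅, ∅, [(λu. (let x = u in 1)) :: AP])]>
t=9: <S=∅, E={z↦-2, u↦-2}, C=[u], D=[(∅, {u↦-2}, ∅) :: (∅, ∅, [(λu. (let x = u in 1)) :: AP])]>
t=10: <S=[-2], E={z↦-2, u↦-2}, C=∅, D=[(∅, {u↦-2}, ∅) :: (∅, ∅, [(λu. (let x = u in 1)) :: AP])]>
t=11: <S=[-2], E={u↦-2}, C=∅, D=[(∅, ∅, [(λu. (let x = u in 1)) :: AP])]>
t=12: <S=[-2], E=∅, C=[(λu. (let x = u in 1)) :: AP], D=∅>
t=13: <S=[clo(λu. (let x = u in 1), ∅) :: -2], E=∅, C=[AP], D=∅>
t=14: <S=∅, E={u↦-2}, C=[(let x = u in 1)], D=[(∅, ∅, ∅)]>
t=15: <S=∅, E={u↦-2}, C=[u :: (λx. 1) :: AP], D=[(∅, ∅, ∅)]>
t=16: <S=[-2], E={u↦-2}, C=[(λx. 1) :: AP], D=[(∅, ∅, ∅)]>
t=17: <S=[clo(λx. 1, {u↦-2}) :: -2], E={u↦-2}, C=[AP], D=[(∅, ∅, ∅)]>
t=18: <S=∅, E={x↦-2, u↦-2}, C=[1], D=[(∅, {u↦-2}, ∅) :: (∅, ∅, ∅)]>
t=19: <S=[1], E={x↦-2, u↦-2}, C=∅, D=[(∅, {u↦-2}, ∅) :: (∅, ∅, ∅)]>
t=20: <S=[1], E={u↦-2}, C=∅, D=[(∅, ∅, ∅)]>
t=21: <S=[1], E=∅, C=∅, D=∅>
→ final value 1

Answer: 1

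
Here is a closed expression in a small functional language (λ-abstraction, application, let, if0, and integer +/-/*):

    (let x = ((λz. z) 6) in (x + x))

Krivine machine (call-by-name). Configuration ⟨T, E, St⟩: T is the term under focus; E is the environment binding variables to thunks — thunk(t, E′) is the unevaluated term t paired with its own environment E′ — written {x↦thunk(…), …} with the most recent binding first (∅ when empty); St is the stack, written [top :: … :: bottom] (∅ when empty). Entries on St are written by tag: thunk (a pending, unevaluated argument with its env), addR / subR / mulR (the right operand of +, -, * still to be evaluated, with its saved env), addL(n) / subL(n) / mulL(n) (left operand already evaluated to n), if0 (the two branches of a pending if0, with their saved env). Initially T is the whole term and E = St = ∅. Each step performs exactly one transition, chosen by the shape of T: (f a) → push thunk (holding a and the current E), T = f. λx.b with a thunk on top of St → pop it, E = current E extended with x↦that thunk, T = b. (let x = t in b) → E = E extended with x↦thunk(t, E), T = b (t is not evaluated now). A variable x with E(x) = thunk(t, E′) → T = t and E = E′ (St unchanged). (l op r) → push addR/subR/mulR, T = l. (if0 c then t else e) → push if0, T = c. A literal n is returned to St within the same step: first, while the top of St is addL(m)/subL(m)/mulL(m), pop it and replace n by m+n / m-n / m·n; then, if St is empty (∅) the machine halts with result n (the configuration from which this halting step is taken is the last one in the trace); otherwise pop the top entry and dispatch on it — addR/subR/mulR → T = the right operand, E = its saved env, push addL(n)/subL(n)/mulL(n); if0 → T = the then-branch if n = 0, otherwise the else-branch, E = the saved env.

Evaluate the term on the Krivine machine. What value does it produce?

0. [T=(let x = ((λz. z) 6) in (x + x)) | E=∅ | St=∅]
1. [T=(x + x) | E={x↦thunk(((λz. z) 6), ∅)} | St=∅]
2. [T=x | E={x↦thunk(((λz. z) 6), ∅)} | St=[addR]]
3. [T=((λz. z) 6) | E=∅ | St=[addR]]
4. [T=(λz. z) | E=∅ | St=[thunk :: addR]]
5. [T=z | E={z↦thunk(6, ∅)} | St=[addR]]
6. [T=6 | E=∅ | St=[addR]]
7. [T=x | E={x↦thunk(((λz. z) 6), ∅)} | St=[addL(6)]]
8. [T=((λz. z) 6) | E=∅ | St=[addL(6)]]
9. [T=(λz. z) | E=∅ | St=[thunk :: addL(6)]]
10. [T=z | E={z↦thunk(6, ∅)} | St=[addL(6)]]
11. [T=6 | E=∅ | St=[addL(6)]]
→ final value 12

Answer: 12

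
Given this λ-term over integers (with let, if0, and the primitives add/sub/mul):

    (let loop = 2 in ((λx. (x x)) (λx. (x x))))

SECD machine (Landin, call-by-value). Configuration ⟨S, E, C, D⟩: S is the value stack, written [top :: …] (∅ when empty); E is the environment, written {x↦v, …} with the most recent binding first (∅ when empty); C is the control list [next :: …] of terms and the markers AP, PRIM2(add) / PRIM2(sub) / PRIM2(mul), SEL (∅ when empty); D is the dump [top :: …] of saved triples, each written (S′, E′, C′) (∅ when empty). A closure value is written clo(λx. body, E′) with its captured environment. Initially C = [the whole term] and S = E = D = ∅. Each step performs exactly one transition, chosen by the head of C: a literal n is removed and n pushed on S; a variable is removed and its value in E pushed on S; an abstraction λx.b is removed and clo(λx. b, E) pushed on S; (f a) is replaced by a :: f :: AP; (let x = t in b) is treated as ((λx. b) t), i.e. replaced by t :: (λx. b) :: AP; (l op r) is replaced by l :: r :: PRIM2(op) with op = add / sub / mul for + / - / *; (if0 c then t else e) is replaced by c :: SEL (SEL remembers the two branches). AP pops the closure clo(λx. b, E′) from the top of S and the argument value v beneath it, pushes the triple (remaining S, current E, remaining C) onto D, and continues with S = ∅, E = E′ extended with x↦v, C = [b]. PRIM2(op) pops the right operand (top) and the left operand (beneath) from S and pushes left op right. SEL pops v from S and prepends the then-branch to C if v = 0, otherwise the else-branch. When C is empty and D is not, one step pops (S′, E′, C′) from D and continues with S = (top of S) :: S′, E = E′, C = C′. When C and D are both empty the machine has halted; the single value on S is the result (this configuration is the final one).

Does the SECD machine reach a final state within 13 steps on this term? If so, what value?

Answer: DIVERGES (no final state within 13 steps)

Derivation:
t=0: <S=∅, E=∅, C=[(let loop = 2 in ((λx. (x x)) (λx. (x x))))], D=∅>
t=1: <S=∅, E=∅, C=[2 :: (λloop. ((λx. (x x)) (λx. (x x)))) :: AP], D=∅>
t=2: <S=[2], E=∅, C=[(λloop. ((λx. (x x)) (λx. (x x)))) :: AP], D=∅>
t=3: <S=[clo(λloop. ((λx. (x x)) (λx. (x x))), ∅) :: 2], E=∅, C=[AP], D=∅>
t=4: <S=∅, E={loop↦2}, C=[((λx. (x x)) (λx. (x x)))], D=[(∅, ∅, ∅)]>
t=5: <S=∅, E={loop↦2}, C=[(λx. (x x)) :: (λx. (x x)) :: AP], D=[(∅, ∅, ∅)]>
t=6: <S=[clo(λx. (x x), {loop↦2})], E={loop↦2}, C=[(λx. (x x)) :: AP], D=[(∅, ∅, ∅)]>
t=7: <S=[clo(λx. (x x), {loop↦2}) :: clo(λx. (x x), {loop↦2})], E={loop↦2}, C=[AP], D=[(∅, ∅, ∅)]>
t=8: <S=∅, E={x↦clo(λx. (x x), {loop↦2}), loop↦2}, C=[(x x)], D=[(∅, {loop↦2}, ∅) :: (∅, ∅, ∅)]>
t=9: <S=∅, E={x↦clo(λx. (x x), {loop↦2}), loop↦2}, C=[x :: x :: AP], D=[(∅, {loop↦2}, ∅) :: (∅, ∅, ∅)]>
t=10: <S=[clo(λx. (x x), {loop↦2})], E={x↦clo(λx. (x x), {loop↦2}), loop↦2}, C=[x :: AP], D=[(∅, {loop↦2}, ∅) :: (∅, ∅, ∅)]>
t=11: <S=[clo(λx. (x x), {loop↦2}) :: clo(λx. (x x), {loop↦2})], E={x↦clo(λx. (x x), {loop↦2}), loop↦2}, C=[AP], D=[(∅, {loop↦2}, ∅) :: (∅, ∅, ∅)]>
t=12: <S=∅, E={x↦clo(λx. (x x), {loop↦2}), loop↦2}, C=[(x x)], D=[(∅, {x↦clo(λx. (x x), {loop↦2}), loop↦2}, ∅) :: (∅, {loop↦2}, ∅) :: (∅, ∅, ∅)]>
t=13: <S=∅, E={x↦clo(λx. (x x), {loop↦2}), loop↦2}, C=[x :: x :: AP], D=[(∅, {x↦clo(λx. (x x), {loop↦2}), loop↦2}, ∅) :: (∅, {loop↦2}, ∅) :: (∅, ∅, ∅)]>
→ 13 transitions taken and the configuration is still not final: no result within 13 steps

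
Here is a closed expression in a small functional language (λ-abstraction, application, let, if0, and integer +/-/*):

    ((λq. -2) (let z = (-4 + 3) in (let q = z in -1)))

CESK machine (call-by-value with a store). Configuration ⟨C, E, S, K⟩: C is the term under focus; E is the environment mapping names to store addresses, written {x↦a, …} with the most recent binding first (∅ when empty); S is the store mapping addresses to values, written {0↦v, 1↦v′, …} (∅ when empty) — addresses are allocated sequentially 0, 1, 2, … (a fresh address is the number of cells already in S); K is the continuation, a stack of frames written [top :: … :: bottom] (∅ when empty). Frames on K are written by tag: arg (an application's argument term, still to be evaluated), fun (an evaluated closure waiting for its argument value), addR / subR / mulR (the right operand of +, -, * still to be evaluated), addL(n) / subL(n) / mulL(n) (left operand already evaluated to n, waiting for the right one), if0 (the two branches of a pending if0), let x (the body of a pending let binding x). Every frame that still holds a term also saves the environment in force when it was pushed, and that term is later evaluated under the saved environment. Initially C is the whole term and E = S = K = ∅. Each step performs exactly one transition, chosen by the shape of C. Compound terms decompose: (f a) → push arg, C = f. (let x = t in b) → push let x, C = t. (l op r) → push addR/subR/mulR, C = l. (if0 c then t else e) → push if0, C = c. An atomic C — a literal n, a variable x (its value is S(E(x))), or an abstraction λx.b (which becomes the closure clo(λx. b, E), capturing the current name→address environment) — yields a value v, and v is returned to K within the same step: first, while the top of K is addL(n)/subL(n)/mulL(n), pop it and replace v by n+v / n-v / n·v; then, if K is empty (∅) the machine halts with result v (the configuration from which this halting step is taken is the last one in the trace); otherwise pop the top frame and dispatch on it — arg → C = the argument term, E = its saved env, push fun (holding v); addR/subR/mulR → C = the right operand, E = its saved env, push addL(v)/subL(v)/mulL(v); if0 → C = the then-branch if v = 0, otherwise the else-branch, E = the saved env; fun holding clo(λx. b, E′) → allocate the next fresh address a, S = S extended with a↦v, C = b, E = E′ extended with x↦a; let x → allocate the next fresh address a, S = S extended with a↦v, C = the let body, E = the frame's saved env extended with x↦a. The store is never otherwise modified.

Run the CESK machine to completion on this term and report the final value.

Answer: -2

Derivation:
t=0: <C=((λq. -2) (let z = (-4 + 3) in (let q = z in -1))), E=∅, S=∅, K=∅>
t=1: <C=(λq. -2), E=∅, S=∅, K=[arg]>
t=2: <C=(let z = (-4 + 3) in (let q = z in -1)), E=∅, S=∅, K=[fun]>
t=3: <C=(-4 + 3), E=∅, S=∅, K=[let z :: fun]>
t=4: <C=-4, E=∅, S=∅, K=[addR :: let z :: fun]>
t=5: <C=3, E=∅, S=∅, K=[addL(-4) :: let z :: fun]>
t=6: <C=(let q = z in -1), E={z↦0}, S={0↦-1}, K=[fun]>
t=7: <C=z, E={z↦0}, S={0↦-1}, K=[let q :: fun]>
t=8: <C=-1, E={q↦1, z↦0}, S={0↦-1, 1↦-1}, K=[fun]>
t=9: <C=-2, E={q↦2}, S={0↦-1, 1↦-1, 2↦-1}, K=∅>
→ final value -2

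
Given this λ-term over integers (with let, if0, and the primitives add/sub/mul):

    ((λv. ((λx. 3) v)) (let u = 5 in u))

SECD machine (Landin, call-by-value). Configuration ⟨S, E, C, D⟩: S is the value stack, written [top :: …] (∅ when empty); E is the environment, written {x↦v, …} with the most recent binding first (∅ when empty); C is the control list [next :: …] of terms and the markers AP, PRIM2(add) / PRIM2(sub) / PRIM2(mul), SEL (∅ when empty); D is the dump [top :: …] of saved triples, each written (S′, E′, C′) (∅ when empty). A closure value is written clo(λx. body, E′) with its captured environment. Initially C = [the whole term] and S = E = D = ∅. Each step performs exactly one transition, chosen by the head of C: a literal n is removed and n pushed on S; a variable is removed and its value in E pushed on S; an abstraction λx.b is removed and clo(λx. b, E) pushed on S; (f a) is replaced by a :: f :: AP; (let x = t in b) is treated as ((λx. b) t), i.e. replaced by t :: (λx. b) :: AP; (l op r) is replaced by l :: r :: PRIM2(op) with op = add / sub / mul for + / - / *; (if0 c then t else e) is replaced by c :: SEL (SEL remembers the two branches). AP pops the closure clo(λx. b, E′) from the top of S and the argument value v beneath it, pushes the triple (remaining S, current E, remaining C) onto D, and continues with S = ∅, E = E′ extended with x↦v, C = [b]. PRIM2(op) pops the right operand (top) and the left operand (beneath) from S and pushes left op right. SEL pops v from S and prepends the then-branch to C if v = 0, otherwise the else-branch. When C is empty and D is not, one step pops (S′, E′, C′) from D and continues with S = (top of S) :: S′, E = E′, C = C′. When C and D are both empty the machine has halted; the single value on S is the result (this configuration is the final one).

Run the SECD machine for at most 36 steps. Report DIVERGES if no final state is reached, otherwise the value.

Answer: 3

Derivation:
step 0: [S=∅ | E=∅ | C=[((λv. ((λx. 3) v)) (let u = 5 in u))] | D=∅]
step 1: [S=∅ | E=∅ | C=[(let u = 5 in u) :: (λv. ((λx. 3) v)) :: AP] | D=∅]
step 2: [S=∅ | E=∅ | C=[5 :: (λu. u) :: AP :: (λv. ((λx. 3) v)) :: AP] | D=∅]
step 3: [S=[5] | E=∅ | C=[(λu. u) :: AP :: (λv. ((λx. 3) v)) :: AP] | D=∅]
step 4: [S=[clo(λu. u, ∅) :: 5] | E=∅ | C=[AP :: (λv. ((λx. 3) v)) :: AP] | D=∅]
step 5: [S=∅ | E={u↦5} | C=[u] | D=[(∅, ∅, [(λv. ((λx. 3) v)) :: AP])]]
step 6: [S=[5] | E={u↦5} | C=∅ | D=[(∅, ∅, [(λv. ((λx. 3) v)) :: AP])]]
step 7: [S=[5] | E=∅ | C=[(λv. ((λx. 3) v)) :: AP] | D=∅]
step 8: [S=[clo(λv. ((λx. 3) v), ∅) :: 5] | E=∅ | C=[AP] | D=∅]
step 9: [S=∅ | E={v↦5} | C=[((λx. 3) v)] | D=[(∅, ∅, ∅)]]
step 10: [S=∅ | E={v↦5} | C=[v :: (λx. 3) :: AP] | D=[(∅, ∅, ∅)]]
step 11: [S=[5] | E={v↦5} | C=[(λx. 3) :: AP] | D=[(∅, ∅, ∅)]]
step 12: [S=[clo(λx. 3, {v↦5}) :: 5] | E={v↦5} | C=[AP] | D=[(∅, ∅, ∅)]]
step 13: [S=∅ | E={x↦5, v↦5} | C=[3] | D=[(∅, {v↦5}, ∅) :: (∅, ∅, ∅)]]
step 14: [S=[3] | E={x↦5, v↦5} | C=∅ | D=[(∅, {v↦5}, ∅) :: (∅, ∅, ∅)]]
step 15: [S=[3] | E={v↦5} | C=∅ | D=[(∅, ∅, ∅)]]
step 16: [S=[3] | E=∅ | C=∅ | D=∅]
→ final value 3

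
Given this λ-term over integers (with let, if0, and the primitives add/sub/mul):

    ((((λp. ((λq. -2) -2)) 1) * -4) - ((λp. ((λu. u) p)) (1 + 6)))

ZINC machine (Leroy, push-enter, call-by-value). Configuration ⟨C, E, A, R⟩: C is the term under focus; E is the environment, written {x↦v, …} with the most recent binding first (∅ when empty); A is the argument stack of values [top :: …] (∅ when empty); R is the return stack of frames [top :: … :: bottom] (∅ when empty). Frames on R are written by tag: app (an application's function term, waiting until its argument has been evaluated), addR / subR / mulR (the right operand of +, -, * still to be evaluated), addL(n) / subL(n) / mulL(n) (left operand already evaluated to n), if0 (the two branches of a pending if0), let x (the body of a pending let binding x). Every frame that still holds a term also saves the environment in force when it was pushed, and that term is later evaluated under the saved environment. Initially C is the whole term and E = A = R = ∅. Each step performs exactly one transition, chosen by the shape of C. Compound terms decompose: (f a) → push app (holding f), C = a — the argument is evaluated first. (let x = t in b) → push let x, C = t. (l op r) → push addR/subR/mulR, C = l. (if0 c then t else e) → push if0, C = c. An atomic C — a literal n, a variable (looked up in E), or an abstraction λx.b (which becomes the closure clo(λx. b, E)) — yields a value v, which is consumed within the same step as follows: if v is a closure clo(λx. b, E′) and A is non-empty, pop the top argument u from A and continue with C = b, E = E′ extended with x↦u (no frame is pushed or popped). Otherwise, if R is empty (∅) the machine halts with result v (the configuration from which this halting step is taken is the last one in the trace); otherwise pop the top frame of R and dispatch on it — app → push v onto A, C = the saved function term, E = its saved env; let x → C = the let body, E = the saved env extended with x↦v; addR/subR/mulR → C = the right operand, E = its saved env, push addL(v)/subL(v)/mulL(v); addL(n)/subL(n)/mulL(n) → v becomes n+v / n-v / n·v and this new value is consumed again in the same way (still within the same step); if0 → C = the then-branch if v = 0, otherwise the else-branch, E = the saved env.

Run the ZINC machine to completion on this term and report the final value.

Answer: 1

Execution trace:
t=0: <C=((((λp. ((λq. -2) -2)) 1) * -4) - ((λp. ((λu. u) p)) (1 + 6))), E=∅, A=∅, R=∅>
t=1: <C=(((λp. ((λq. -2) -2)) 1) * -4), E=∅, A=∅, R=[subR]>
t=2: <C=((λp. ((λq. -2) -2)) 1), E=∅, A=∅, R=[mulR :: subR]>
t=3: <C=1, E=∅, A=∅, R=[app :: mulR :: subR]>
t=4: <C=(λp. ((λq. -2) -2)), E=∅, A=[1], R=[mulR :: subR]>
t=5: <C=((λq. -2) -2), E={p↦1}, A=∅, R=[mulR :: subR]>
t=6: <C=-2, E={p↦1}, A=∅, R=[app :: mulR :: subR]>
t=7: <C=(λq. -2), E={p↦1}, A=[-2], R=[mulR :: subR]>
t=8: <C=-2, E={q↦-2, p↦1}, A=∅, R=[mulR :: subR]>
t=9: <C=-4, E=∅, A=∅, R=[mulL(-2) :: subR]>
t=10: <C=((λp. ((λu. u) p)) (1 + 6)), E=∅, A=∅, R=[subL(8)]>
t=11: <C=(1 + 6), E=∅, A=∅, R=[app :: subL(8)]>
t=12: <C=1, E=∅, A=∅, R=[addR :: app :: subL(8)]>
t=13: <C=6, E=∅, A=∅, R=[addL(1) :: app :: subL(8)]>
t=14: <C=(λp. ((λu. u) p)), E=∅, A=[7], R=[subL(8)]>
t=15: <C=((λu. u) p), E={p↦7}, A=∅, R=[subL(8)]>
t=16: <C=p, E={p↦7}, A=∅, R=[app :: subL(8)]>
t=17: <C=(λu. u), E={p↦7}, A=[7], R=[subL(8)]>
t=18: <C=u, E={u↦7, p↦7}, A=∅, R=[subL(8)]>
→ final value 1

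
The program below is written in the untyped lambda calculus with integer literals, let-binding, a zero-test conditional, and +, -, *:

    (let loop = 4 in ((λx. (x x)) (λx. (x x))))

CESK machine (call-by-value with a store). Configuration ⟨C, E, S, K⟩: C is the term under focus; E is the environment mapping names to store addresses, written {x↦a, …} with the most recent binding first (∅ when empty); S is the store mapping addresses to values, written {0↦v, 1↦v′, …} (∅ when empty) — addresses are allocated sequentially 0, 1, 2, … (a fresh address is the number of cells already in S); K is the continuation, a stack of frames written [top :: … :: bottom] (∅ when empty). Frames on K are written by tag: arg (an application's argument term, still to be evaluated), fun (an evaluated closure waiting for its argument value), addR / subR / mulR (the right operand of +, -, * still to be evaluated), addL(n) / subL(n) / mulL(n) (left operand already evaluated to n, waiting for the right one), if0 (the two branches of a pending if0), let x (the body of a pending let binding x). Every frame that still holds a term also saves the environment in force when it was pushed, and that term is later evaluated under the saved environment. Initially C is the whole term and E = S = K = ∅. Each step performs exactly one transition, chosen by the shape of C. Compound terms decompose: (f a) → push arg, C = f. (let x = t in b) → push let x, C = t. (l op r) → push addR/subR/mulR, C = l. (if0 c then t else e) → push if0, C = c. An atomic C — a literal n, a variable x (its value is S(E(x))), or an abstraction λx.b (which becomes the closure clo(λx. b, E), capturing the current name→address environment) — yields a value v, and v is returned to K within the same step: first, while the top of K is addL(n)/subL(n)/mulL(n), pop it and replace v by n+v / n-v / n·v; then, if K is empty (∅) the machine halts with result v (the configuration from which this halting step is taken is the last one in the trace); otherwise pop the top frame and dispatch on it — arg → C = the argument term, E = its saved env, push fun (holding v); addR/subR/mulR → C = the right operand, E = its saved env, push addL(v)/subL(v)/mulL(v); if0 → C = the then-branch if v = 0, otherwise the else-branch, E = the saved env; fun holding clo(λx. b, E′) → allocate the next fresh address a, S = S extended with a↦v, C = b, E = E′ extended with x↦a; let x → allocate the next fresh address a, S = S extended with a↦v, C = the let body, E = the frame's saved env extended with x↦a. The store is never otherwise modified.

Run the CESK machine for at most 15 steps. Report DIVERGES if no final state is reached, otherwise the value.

Answer: DIVERGES (no final state within 15 steps)

Machine steps:
[0] ⟨C=(let loop = 4 in ((λx. (x x)) (λx. (x x)))); E=∅; S=∅; K=∅⟩
[1] ⟨C=4; E=∅; S=∅; K=[let loop]⟩
[2] ⟨C=((λx. (x x)) (λx. (x x))); E={loop↦0}; S={0↦4}; K=∅⟩
[3] ⟨C=(λx. (x x)); E={loop↦0}; S={0↦4}; K=[arg]⟩
[4] ⟨C=(λx. (x x)); E={loop↦0}; S={0↦4}; K=[fun]⟩
[5] ⟨C=(x x); E={x↦1, loop↦0}; S={0↦4, 1↦clo(λx. (x x), {loop↦0})}; K=∅⟩
[6] ⟨C=x; E={x↦1, loop↦0}; S={0↦4, 1↦clo(λx. (x x), {loop↦0})}; K=[arg]⟩
[7] ⟨C=x; E={x↦1, loop↦0}; S={0↦4, 1↦clo(λx. (x x), {loop↦0})}; K=[fun]⟩
[8] ⟨C=(x x); E={x↦2, loop↦0}; S={0↦4, 1↦clo(λx. (x x), {loop↦0}), 2↦clo(λx. (x x), {loop↦0})}; K=∅⟩
[9] ⟨C=x; E={x↦2, loop↦0}; S={0↦4, 1↦clo(λx. (x x), {loop↦0}), 2↦clo(λx. (x x), {loop↦0})}; K=[arg]⟩
[10] ⟨C=x; E={x↦2, loop↦0}; S={0↦4, 1↦clo(λx. (x x), {loop↦0}), 2↦clo(λx. (x x), {loop↦0})}; K=[fun]⟩
[11] ⟨C=(x x); E={x↦3, loop↦0}; S={0↦4, 1↦clo(λx. (x x), {loop↦0}), 2↦clo(λx. (x x), {loop↦0}), 3↦clo(λx. (x x), {loop↦0})}; K=∅⟩
[12] ⟨C=x; E={x↦3, loop↦0}; S={0↦4, 1↦clo(λx. (x x), {loop↦0}), 2↦clo(λx. (x x), {loop↦0}), 3↦clo(λx. (x x), {loop↦0})}; K=[arg]⟩
[13] ⟨C=x; E={x↦3, loop↦0}; S={0↦4, 1↦clo(λx. (x x), {loop↦0}), 2↦clo(λx. (x x), {loop↦0}), 3↦clo(λx. (x x), {loop↦0})}; K=[fun]⟩
[14] ⟨C=(x x); E={x↦4, loop↦0}; S={0↦4, 1↦clo(λx. (x x), {loop↦0}), 2↦clo(λx. (x x), {loop↦0}), 3↦clo(λx. (x x), {loop↦0}), 4↦clo(λx. (x x), {loop↦0})}; K=∅⟩
[15] ⟨C=x; E={x↦4, loop↦0}; S={0↦4, 1↦clo(λx. (x x), {loop↦0}), 2↦clo(λx. (x x), {loop↦0}), 3↦clo(λx. (x x), {loop↦0}), 4↦clo(λx. (x x), {loop↦0})}; K=[arg]⟩
→ 15 transitions taken and the configuration is still not final: no result within 15 steps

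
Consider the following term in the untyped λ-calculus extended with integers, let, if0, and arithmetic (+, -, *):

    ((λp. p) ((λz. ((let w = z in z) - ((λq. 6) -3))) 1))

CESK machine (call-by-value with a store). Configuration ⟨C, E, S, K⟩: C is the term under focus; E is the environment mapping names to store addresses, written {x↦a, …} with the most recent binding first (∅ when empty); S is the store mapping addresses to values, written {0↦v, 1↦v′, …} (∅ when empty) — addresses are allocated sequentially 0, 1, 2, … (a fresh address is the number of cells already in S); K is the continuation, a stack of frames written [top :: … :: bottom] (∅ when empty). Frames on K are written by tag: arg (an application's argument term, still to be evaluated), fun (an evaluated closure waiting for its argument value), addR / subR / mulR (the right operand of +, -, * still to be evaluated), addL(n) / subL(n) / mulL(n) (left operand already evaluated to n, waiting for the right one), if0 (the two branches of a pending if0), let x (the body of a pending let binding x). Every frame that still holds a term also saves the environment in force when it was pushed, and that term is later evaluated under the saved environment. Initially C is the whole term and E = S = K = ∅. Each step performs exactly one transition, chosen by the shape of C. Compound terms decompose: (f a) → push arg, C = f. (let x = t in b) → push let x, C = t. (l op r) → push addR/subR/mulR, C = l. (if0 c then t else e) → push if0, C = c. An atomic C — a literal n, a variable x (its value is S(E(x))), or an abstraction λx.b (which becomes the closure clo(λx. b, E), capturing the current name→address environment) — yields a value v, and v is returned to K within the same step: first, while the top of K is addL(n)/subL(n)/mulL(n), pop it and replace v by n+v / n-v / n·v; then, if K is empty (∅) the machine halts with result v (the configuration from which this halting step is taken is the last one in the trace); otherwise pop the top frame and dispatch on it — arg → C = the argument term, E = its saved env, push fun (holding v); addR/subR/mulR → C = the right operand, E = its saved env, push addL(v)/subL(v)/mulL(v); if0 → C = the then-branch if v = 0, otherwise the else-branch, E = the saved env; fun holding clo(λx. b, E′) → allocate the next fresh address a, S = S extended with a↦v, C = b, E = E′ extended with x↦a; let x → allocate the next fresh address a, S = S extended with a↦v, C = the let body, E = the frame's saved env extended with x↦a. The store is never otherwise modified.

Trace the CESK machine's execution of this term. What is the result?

step 0: <C=((λp. p) ((λz. ((let w = z in z) - ((λq. 6) -3))) 1)), E=∅, S=∅, K=∅>
step 1: <C=(λp. p), E=∅, S=∅, K=[arg]>
step 2: <C=((λz. ((let w = z in z) - ((λq. 6) -3))) 1), E=∅, S=∅, K=[fun]>
step 3: <C=(λz. ((let w = z in z) - ((λq. 6) -3))), E=∅, S=∅, K=[arg :: fun]>
step 4: <C=1, E=∅, S=∅, K=[fun :: fun]>
step 5: <C=((let w = z in z) - ((λq. 6) -3)), E={z↦0}, S={0↦1}, K=[fun]>
step 6: <C=(let w = z in z), E={z↦0}, S={0↦1}, K=[subR :: fun]>
step 7: <C=z, E={z↦0}, S={0↦1}, K=[let w :: subR :: fun]>
step 8: <C=z, E={w↦1, z↦0}, S={0↦1, 1↦1}, K=[subR :: fun]>
step 9: <C=((λq. 6) -3), E={z↦0}, S={0↦1, 1↦1}, K=[subL(1) :: fun]>
step 10: <C=(λq. 6), E={z↦0}, S={0↦1, 1↦1}, K=[arg :: subL(1) :: fun]>
step 11: <C=-3, E={z↦0}, S={0↦1, 1↦1}, K=[fun :: subL(1) :: fun]>
step 12: <C=6, E={q↦2, z↦0}, S={0↦1, 1↦1, 2↦-3}, K=[subL(1) :: fun]>
step 13: <C=p, E={p↦3}, S={0↦1, 1↦1, 2↦-3, 3↦-5}, K=∅>
→ final value -5

Answer: -5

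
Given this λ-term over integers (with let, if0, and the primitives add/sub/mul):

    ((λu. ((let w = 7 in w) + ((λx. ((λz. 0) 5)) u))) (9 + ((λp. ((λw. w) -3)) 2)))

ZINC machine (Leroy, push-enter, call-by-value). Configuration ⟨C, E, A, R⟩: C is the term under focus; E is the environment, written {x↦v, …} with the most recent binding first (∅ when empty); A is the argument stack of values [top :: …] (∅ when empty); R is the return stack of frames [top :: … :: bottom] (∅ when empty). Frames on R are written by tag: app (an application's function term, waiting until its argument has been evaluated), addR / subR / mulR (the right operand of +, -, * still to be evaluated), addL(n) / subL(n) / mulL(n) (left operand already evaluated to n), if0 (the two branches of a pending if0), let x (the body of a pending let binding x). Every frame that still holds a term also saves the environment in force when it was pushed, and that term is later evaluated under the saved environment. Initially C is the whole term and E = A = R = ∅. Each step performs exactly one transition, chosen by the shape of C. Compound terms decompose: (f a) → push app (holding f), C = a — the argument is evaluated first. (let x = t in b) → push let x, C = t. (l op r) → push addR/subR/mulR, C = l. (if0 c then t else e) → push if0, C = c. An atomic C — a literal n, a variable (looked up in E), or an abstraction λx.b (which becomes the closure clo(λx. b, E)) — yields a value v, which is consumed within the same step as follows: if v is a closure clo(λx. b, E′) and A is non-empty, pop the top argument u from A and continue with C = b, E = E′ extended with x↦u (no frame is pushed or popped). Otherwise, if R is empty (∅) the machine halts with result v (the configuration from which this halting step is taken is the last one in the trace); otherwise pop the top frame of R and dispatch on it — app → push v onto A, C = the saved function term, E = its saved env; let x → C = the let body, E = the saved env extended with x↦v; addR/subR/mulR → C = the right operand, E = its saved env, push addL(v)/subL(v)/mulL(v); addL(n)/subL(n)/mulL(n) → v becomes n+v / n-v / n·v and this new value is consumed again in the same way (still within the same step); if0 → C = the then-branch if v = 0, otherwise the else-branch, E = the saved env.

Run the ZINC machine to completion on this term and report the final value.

step 0: ⟨C=((λu. ((let w = 7 in w) + ((λx. ((λz. 0) 5)) u))) (9 + ((λp. ((λw. w) -3)) 2))); E=∅; A=∅; R=∅⟩
step 1: ⟨C=(9 + ((λp. ((λw. w) -3)) 2)); E=∅; A=∅; R=[app]⟩
step 2: ⟨C=9; E=∅; A=∅; R=[addR :: app]⟩
step 3: ⟨C=((λp. ((λw. w) -3)) 2); E=∅; A=∅; R=[addL(9) :: app]⟩
step 4: ⟨C=2; E=∅; A=∅; R=[app :: addL(9) :: app]⟩
step 5: ⟨C=(λp. ((λw. w) -3)); E=∅; A=[2]; R=[addL(9) :: app]⟩
step 6: ⟨C=((λw. w) -3); E={p↦2}; A=∅; R=[addL(9) :: app]⟩
step 7: ⟨C=-3; E={p↦2}; A=∅; R=[app :: addL(9) :: app]⟩
step 8: ⟨C=(λw. w); E={p↦2}; A=[-3]; R=[addL(9) :: app]⟩
step 9: ⟨C=w; E={w↦-3, p↦2}; A=∅; R=[addL(9) :: app]⟩
step 10: ⟨C=(λu. ((let w = 7 in w) + ((λx. ((λz. 0) 5)) u))); E=∅; A=[6]; R=∅⟩
step 11: ⟨C=((let w = 7 in w) + ((λx. ((λz. 0) 5)) u)); E={u↦6}; A=∅; R=∅⟩
step 12: ⟨C=(let w = 7 in w); E={u↦6}; A=∅; R=[addR]⟩
step 13: ⟨C=7; E={u↦6}; A=∅; R=[let w :: addR]⟩
step 14: ⟨C=w; E={w↦7, u↦6}; A=∅; R=[addR]⟩
step 15: ⟨C=((λx. ((λz. 0) 5)) u); E={u↦6}; A=∅; R=[addL(7)]⟩
step 16: ⟨C=u; E={u↦6}; A=∅; R=[app :: addL(7)]⟩
step 17: ⟨C=(λx. ((λz. 0) 5)); E={u↦6}; A=[6]; R=[addL(7)]⟩
step 18: ⟨C=((λz. 0) 5); E={x↦6, u↦6}; A=∅; R=[addL(7)]⟩
step 19: ⟨C=5; E={x↦6, u↦6}; A=∅; R=[app :: addL(7)]⟩
step 20: ⟨C=(λz. 0); E={x↦6, u↦6}; A=[5]; R=[addL(7)]⟩
step 21: ⟨C=0; E={z↦5, x↦6, u↦6}; A=∅; R=[addL(7)]⟩
→ final value 7

Answer: 7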